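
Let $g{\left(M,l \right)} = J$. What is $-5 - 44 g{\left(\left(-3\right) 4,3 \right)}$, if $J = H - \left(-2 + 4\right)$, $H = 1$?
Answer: $39$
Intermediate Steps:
$J = -1$ ($J = 1 - \left(-2 + 4\right) = 1 - 2 = -1$)
$g{\left(M,l \right)} = -1$
$-5 - 44 g{\left(\left(-3\right) 4,3 \right)} = -5 - -44 = -5 + 44 = 39$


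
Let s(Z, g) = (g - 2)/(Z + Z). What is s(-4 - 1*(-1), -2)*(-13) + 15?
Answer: 19/3 ≈ 6.3333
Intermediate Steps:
s(Z, g) = (-2 + g)/(2*Z) (s(Z, g) = (-2 + g)/((2*Z)) = (-2 + g)*(1/(2*Z)) = (-2 + g)/(2*Z))
s(-4 - 1*(-1), -2)*(-13) + 15 = ((-2 - 2)/(2*(-4 - 1*(-1))))*(-13) + 15 = ((½)*(-4)/(-4 + 1))*(-13) + 15 = ((½)*(-4)/(-3))*(-13) + 15 = ((½)*(-⅓)*(-4))*(-13) + 15 = (⅔)*(-13) + 15 = -26/3 + 15 = 19/3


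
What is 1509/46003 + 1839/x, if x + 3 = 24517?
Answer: 121591143/1127717542 ≈ 0.10782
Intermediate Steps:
x = 24514 (x = -3 + 24517 = 24514)
1509/46003 + 1839/x = 1509/46003 + 1839/24514 = 121591143/1127717542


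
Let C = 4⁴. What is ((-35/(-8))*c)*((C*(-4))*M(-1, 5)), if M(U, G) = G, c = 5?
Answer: -112000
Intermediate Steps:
C = 256
((-35/(-8))*c)*((C*(-4))*M(-1, 5)) = (-35/(-8)*5)*((256*(-4))*5) = (-35*(-⅛)*5)*(-1024*5) = ((35/8)*5)*(-5120) = (175/8)*(-5120) = -112000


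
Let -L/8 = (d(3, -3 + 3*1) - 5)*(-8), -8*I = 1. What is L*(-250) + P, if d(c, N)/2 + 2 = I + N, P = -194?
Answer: 147806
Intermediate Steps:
I = -1/8 (I = -1/8*1 = -1/8 ≈ -0.12500)
d(c, N) = -17/4 + 2*N (d(c, N) = -4 + 2*(-1/8 + N) = -4 + (-1/4 + 2*N) = -17/4 + 2*N)
L = -592 (L = -8*((-17/4 + 2*(-3 + 3*1)) - 5)*(-8) = -8*((-17/4 + 2*(-3 + 3)) - 5)*(-8) = -8*((-17/4 + 2*0) - 5)*(-8) = -8*((-17/4 + 0) - 5)*(-8) = -8*(-17/4 - 5)*(-8) = -(-74)*(-8) = -8*74 = -592)
L*(-250) + P = -592*(-250) - 194 = 148000 - 194 = 147806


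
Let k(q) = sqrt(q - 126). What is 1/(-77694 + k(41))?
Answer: -77694/6036357721 - I*sqrt(85)/6036357721 ≈ -1.2871e-5 - 1.5273e-9*I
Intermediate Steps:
k(q) = sqrt(-126 + q)
1/(-77694 + k(41)) = 1/(-77694 + sqrt(-126 + 41)) = 1/(-77694 + sqrt(-85)) = 1/(-77694 + I*sqrt(85))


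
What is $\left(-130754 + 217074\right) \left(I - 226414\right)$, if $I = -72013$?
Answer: $-25760218640$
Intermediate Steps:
$\left(-130754 + 217074\right) \left(I - 226414\right) = \left(-130754 + 217074\right) \left(-72013 - 226414\right) = 86320 \left(-298427\right) = -25760218640$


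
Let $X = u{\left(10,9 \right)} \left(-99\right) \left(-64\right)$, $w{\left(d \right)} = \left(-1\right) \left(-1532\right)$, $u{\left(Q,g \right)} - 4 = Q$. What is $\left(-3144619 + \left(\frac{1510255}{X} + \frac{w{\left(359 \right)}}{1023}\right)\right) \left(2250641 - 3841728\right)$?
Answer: $\frac{13758284994579703745}{2749824} \approx 5.0033 \cdot 10^{12}$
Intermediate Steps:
$u{\left(Q,g \right)} = 4 + Q$
$w{\left(d \right)} = 1532$
$X = 88704$ ($X = \left(4 + 10\right) \left(-99\right) \left(-64\right) = 14 \left(-99\right) \left(-64\right) = \left(-1386\right) \left(-64\right) = 88704$)
$\left(-3144619 + \left(\frac{1510255}{X} + \frac{w{\left(359 \right)}}{1023}\right)\right) \left(2250641 - 3841728\right) = \left(-3144619 + \left(\frac{1510255}{88704} + \frac{1532}{1023}\right)\right) \left(2250641 - 3841728\right) = \left(-3144619 + \left(1510255 \cdot \frac{1}{88704} + 1532 \cdot \frac{1}{1023}\right)\right) \left(-1591087\right) = \left(-3144619 + \left(\frac{1510255}{88704} + \frac{1532}{1023}\right)\right) \left(-1591087\right) = \left(-3144619 + \frac{50935921}{2749824}\right) \left(-1591087\right) = \left(- \frac{8647097861135}{2749824}\right) \left(-1591087\right) = \frac{13758284994579703745}{2749824}$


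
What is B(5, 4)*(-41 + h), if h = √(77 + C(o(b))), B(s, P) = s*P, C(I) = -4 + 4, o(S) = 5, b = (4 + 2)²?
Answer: -820 + 20*√77 ≈ -644.50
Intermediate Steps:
b = 36 (b = 6² = 36)
C(I) = 0
B(s, P) = P*s
h = √77 (h = √(77 + 0) = √77 ≈ 8.7750)
B(5, 4)*(-41 + h) = (4*5)*(-41 + √77) = 20*(-41 + √77) = -820 + 20*√77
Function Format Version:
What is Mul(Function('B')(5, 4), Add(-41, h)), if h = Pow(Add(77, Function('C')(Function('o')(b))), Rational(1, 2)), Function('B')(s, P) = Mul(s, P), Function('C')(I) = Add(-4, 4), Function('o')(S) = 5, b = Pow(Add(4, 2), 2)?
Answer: Add(-820, Mul(20, Pow(77, Rational(1, 2)))) ≈ -644.50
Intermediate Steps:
b = 36 (b = Pow(6, 2) = 36)
Function('C')(I) = 0
Function('B')(s, P) = Mul(P, s)
h = Pow(77, Rational(1, 2)) (h = Pow(Add(77, 0), Rational(1, 2)) = Pow(77, Rational(1, 2)) ≈ 8.7750)
Mul(Function('B')(5, 4), Add(-41, h)) = Mul(Mul(4, 5), Add(-41, Pow(77, Rational(1, 2)))) = Mul(20, Add(-41, Pow(77, Rational(1, 2)))) = Add(-820, Mul(20, Pow(77, Rational(1, 2))))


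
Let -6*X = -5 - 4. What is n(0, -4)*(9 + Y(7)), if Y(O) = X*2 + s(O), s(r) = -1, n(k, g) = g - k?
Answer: -44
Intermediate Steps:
X = 3/2 (X = -(-5 - 4)/6 = -⅙*(-9) = 3/2 ≈ 1.5000)
Y(O) = 2 (Y(O) = (3/2)*2 - 1 = 3 - 1 = 2)
n(0, -4)*(9 + Y(7)) = (-4 - 1*0)*(9 + 2) = (-4 + 0)*11 = -4*11 = -44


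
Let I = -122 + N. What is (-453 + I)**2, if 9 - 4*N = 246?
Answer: 6436369/16 ≈ 4.0227e+5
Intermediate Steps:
N = -237/4 (N = 9/4 - 1/4*246 = 9/4 - 123/2 = -237/4 ≈ -59.250)
I = -725/4 (I = -122 - 237/4 = -725/4 ≈ -181.25)
(-453 + I)**2 = (-453 - 725/4)**2 = (-2537/4)**2 = 6436369/16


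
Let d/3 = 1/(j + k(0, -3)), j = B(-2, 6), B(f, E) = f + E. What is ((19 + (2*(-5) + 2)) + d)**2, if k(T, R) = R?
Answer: 196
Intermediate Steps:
B(f, E) = E + f
j = 4 (j = 6 - 2 = 4)
d = 3 (d = 3/(4 - 3) = 3/1 = 3*1 = 3)
((19 + (2*(-5) + 2)) + d)**2 = ((19 + (2*(-5) + 2)) + 3)**2 = ((19 + (-10 + 2)) + 3)**2 = ((19 - 8) + 3)**2 = (11 + 3)**2 = 14**2 = 196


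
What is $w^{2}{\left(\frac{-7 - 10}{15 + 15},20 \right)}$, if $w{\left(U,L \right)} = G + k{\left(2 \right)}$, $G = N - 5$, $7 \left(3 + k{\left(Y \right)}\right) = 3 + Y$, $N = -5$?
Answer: $\frac{7396}{49} \approx 150.94$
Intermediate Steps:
$k{\left(Y \right)} = - \frac{18}{7} + \frac{Y}{7}$ ($k{\left(Y \right)} = -3 + \frac{3 + Y}{7} = -3 + \left(\frac{3}{7} + \frac{Y}{7}\right) = - \frac{18}{7} + \frac{Y}{7}$)
$G = -10$ ($G = -5 - 5 = -10$)
$w{\left(U,L \right)} = - \frac{86}{7}$ ($w{\left(U,L \right)} = -10 + \left(- \frac{18}{7} + \frac{1}{7} \cdot 2\right) = -10 + \left(- \frac{18}{7} + \frac{2}{7}\right) = -10 - \frac{16}{7} = - \frac{86}{7}$)
$w^{2}{\left(\frac{-7 - 10}{15 + 15},20 \right)} = \left(- \frac{86}{7}\right)^{2} = \frac{7396}{49}$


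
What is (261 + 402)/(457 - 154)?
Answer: 221/101 ≈ 2.1881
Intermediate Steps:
(261 + 402)/(457 - 154) = 663/303 = 663*(1/303) = 221/101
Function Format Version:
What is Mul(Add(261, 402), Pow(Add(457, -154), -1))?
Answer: Rational(221, 101) ≈ 2.1881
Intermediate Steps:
Mul(Add(261, 402), Pow(Add(457, -154), -1)) = Mul(663, Pow(303, -1)) = Mul(663, Rational(1, 303)) = Rational(221, 101)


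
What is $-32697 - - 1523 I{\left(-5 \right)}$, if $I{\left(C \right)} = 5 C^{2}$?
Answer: $157678$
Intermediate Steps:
$-32697 - - 1523 I{\left(-5 \right)} = -32697 - - 1523 \cdot 5 \left(-5\right)^{2} = -32697 - - 1523 \cdot 5 \cdot 25 = -32697 - \left(-1523\right) 125 = -32697 - -190375 = -32697 + 190375 = 157678$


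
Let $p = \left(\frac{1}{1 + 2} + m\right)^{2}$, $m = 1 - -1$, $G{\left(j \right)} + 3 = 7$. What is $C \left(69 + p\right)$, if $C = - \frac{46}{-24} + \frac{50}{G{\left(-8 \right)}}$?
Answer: $\frac{57955}{54} \approx 1073.2$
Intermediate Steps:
$G{\left(j \right)} = 4$ ($G{\left(j \right)} = -3 + 7 = 4$)
$m = 2$ ($m = 1 + 1 = 2$)
$C = \frac{173}{12}$ ($C = - \frac{46}{-24} + \frac{50}{4} = \left(-46\right) \left(- \frac{1}{24}\right) + 50 \cdot \frac{1}{4} = \frac{23}{12} + \frac{25}{2} = \frac{173}{12} \approx 14.417$)
$p = \frac{49}{9}$ ($p = \left(\frac{1}{1 + 2} + 2\right)^{2} = \left(\frac{1}{3} + 2\right)^{2} = \left(\frac{7}{3}\right)^{2} = \frac{49}{9} \approx 5.4444$)
$C \left(69 + p\right) = \frac{173 \left(69 + \frac{49}{9}\right)}{12} = \frac{173}{12} \cdot \frac{670}{9} = \frac{57955}{54}$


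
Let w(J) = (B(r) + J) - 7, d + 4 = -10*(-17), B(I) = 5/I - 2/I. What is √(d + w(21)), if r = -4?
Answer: √717/2 ≈ 13.388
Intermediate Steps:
B(I) = 3/I
d = 166 (d = -4 - 10*(-17) = -4 + 170 = 166)
w(J) = -31/4 + J (w(J) = (3/(-4) + J) - 7 = (3*(-¼) + J) - 7 = (-¾ + J) - 7 = -31/4 + J)
√(d + w(21)) = √(166 + (-31/4 + 21)) = √(166 + 53/4) = √(717/4) = √717/2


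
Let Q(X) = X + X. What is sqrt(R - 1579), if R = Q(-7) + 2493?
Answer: 30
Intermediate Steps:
Q(X) = 2*X
R = 2479 (R = 2*(-7) + 2493 = -14 + 2493 = 2479)
sqrt(R - 1579) = sqrt(2479 - 1579) = sqrt(900) = 30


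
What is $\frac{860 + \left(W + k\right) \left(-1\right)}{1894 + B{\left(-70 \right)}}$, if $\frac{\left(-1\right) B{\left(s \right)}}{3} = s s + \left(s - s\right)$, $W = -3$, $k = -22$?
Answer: $- \frac{885}{12806} \approx -0.069108$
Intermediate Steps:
$B{\left(s \right)} = - 3 s^{2}$ ($B{\left(s \right)} = - 3 \left(s s + \left(s - s\right)\right) = - 3 \left(s^{2} + 0\right) = - 3 s^{2}$)
$\frac{860 + \left(W + k\right) \left(-1\right)}{1894 + B{\left(-70 \right)}} = \frac{860 + \left(-3 - 22\right) \left(-1\right)}{1894 - 3 \left(-70\right)^{2}} = \frac{860 - -25}{1894 - 14700} = \frac{860 + 25}{1894 - 14700} = \frac{885}{-12806} = 885 \left(- \frac{1}{12806}\right) = - \frac{885}{12806}$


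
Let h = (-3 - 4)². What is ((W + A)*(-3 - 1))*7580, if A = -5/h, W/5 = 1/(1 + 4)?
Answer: -1334080/49 ≈ -27226.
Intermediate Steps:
W = 1 (W = 5/(1 + 4) = 5/5 = 5*(⅕) = 1)
h = 49 (h = (-7)² = 49)
A = -5/49 ≈ -0.10204
((W + A)*(-3 - 1))*7580 = ((1 - 5/49)*(-3 - 1))*7580 = ((44/49)*(-4))*7580 = -176/49*7580 = -1334080/49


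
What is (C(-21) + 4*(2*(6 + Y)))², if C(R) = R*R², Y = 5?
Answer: 84143929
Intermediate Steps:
C(R) = R³
(C(-21) + 4*(2*(6 + Y)))² = ((-21)³ + 4*(2*(6 + 5)))² = (-9261 + 4*(2*11))² = (-9261 + 4*22)² = (-9261 + 88)² = (-9173)² = 84143929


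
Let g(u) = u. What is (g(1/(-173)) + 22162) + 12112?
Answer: 5929401/173 ≈ 34274.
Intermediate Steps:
(g(1/(-173)) + 22162) + 12112 = (1/(-173) + 22162) + 12112 = (-1/173 + 22162) + 12112 = 3834025/173 + 12112 = 5929401/173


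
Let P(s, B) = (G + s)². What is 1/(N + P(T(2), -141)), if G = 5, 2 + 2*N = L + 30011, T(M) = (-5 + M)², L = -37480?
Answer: -2/7079 ≈ -0.00028253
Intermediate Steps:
N = -7471/2 (N = -1 + (-37480 + 30011)/2 = -1 + (½)*(-7469) = -1 - 7469/2 = -7471/2 ≈ -3735.5)
P(s, B) = (5 + s)²
1/(N + P(T(2), -141)) = 1/(-7471/2 + (5 + (-5 + 2)²)²) = 1/(-7471/2 + (5 + (-3)²)²) = 1/(-7471/2 + (5 + 9)²) = 1/(-7471/2 + 14²) = 1/(-7471/2 + 196) = 1/(-7079/2) = -2/7079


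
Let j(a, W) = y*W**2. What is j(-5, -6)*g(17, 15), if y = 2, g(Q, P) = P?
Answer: 1080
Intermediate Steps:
j(a, W) = 2*W**2
j(-5, -6)*g(17, 15) = (2*(-6)**2)*15 = (2*36)*15 = 72*15 = 1080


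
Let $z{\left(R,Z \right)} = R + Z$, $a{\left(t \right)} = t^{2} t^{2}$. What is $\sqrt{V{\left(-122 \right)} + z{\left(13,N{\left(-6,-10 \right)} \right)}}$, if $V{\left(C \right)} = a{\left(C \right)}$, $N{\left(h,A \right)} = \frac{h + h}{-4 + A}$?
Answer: $\frac{\sqrt{10855140023}}{7} \approx 14884.0$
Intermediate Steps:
$a{\left(t \right)} = t^{4}$
$N{\left(h,A \right)} = \frac{2 h}{-4 + A}$
$V{\left(C \right)} = C^{4}$
$\sqrt{V{\left(-122 \right)} + z{\left(13,N{\left(-6,-10 \right)} \right)}} = \sqrt{\left(-122\right)^{4} + \left(13 + 2 \left(-6\right) \frac{1}{-4 - 10}\right)} = \sqrt{221533456 + \left(13 + 2 \left(-6\right) \frac{1}{-14}\right)} = \sqrt{221533456 + \left(13 + 2 \left(-6\right) \left(- \frac{1}{14}\right)\right)} = \sqrt{221533456 + \left(13 + \frac{6}{7}\right)} = \sqrt{221533456 + \frac{97}{7}} = \sqrt{\frac{1550734289}{7}} = \frac{\sqrt{10855140023}}{7}$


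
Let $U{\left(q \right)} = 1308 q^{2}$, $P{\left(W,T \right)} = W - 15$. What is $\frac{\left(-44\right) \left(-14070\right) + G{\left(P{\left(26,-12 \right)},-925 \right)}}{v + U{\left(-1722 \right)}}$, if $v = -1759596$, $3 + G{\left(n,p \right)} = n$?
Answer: $\frac{154772}{969207969} \approx 0.00015969$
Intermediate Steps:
$P{\left(W,T \right)} = -15 + W$
$G{\left(n,p \right)} = -3 + n$
$\frac{\left(-44\right) \left(-14070\right) + G{\left(P{\left(26,-12 \right)},-925 \right)}}{v + U{\left(-1722 \right)}} = \frac{\left(-44\right) \left(-14070\right) + \left(-3 + \left(-15 + 26\right)\right)}{-1759596 + 1308 \left(-1722\right)^{2}} = \frac{619080 + \left(-3 + 11\right)}{-1759596 + 1308 \cdot 2965284} = \frac{619080 + 8}{-1759596 + 3878591472} = \frac{619088}{3876831876} = 619088 \cdot \frac{1}{3876831876} = \frac{154772}{969207969}$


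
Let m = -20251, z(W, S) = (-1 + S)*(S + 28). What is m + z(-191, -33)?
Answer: -20081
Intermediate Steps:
z(W, S) = (-1 + S)*(28 + S)
m + z(-191, -33) = -20251 + (-28 + (-33)² + 27*(-33)) = -20251 + (-28 + 1089 - 891) = -20251 + 170 = -20081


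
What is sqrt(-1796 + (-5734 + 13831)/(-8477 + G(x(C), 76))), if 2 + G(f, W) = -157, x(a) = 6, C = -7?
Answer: I*sqrt(33504124127)/4318 ≈ 42.39*I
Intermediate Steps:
G(f, W) = -159 (G(f, W) = -2 - 157 = -159)
sqrt(-1796 + (-5734 + 13831)/(-8477 + G(x(C), 76))) = sqrt(-1796 + (-5734 + 13831)/(-8477 - 159)) = sqrt(-1796 + 8097/(-8636)) = sqrt(-1796 + 8097*(-1/8636)) = sqrt(-1796 - 8097/8636) = sqrt(-15518353/8636) = I*sqrt(33504124127)/4318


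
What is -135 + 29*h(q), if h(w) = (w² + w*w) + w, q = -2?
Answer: 39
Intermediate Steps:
h(w) = w + 2*w² (h(w) = (w² + w²) + w = 2*w² + w = w + 2*w²)
-135 + 29*h(q) = -135 + 29*(-2*(1 + 2*(-2))) = -135 + 29*(-2*(1 - 4)) = -135 + 29*(-2*(-3)) = -135 + 29*6 = -135 + 174 = 39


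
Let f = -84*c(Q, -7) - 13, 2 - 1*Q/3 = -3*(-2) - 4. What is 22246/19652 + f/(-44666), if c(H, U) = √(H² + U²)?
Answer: 125681336/109722029 ≈ 1.1455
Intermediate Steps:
Q = 0 (Q = 6 - 3*(-3*(-2) - 4) = 6 - 3*(6 - 4) = 6 - 3*2 = 6 - 6 = 0)
f = -601 (f = -84*√(0² + (-7)²) - 13 = -84*√(0 + 49) - 13 = -84*√49 - 13 = -84*7 - 13 = -588 - 13 = -601)
22246/19652 + f/(-44666) = 22246/19652 - 601/(-44666) = 22246*(1/19652) - 601*(-1/44666) = 11123/9826 + 601/44666 = 125681336/109722029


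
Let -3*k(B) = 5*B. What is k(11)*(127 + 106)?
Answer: -12815/3 ≈ -4271.7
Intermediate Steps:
k(B) = -5*B/3
k(11)*(127 + 106) = (-5/3*11)*(127 + 106) = -55/3*233 = -12815/3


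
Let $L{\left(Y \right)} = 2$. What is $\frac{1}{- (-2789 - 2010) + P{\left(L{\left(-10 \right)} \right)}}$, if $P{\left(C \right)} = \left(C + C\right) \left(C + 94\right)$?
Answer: $\frac{1}{5183} \approx 0.00019294$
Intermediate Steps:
$P{\left(C \right)} = 2 C \left(94 + C\right)$
$\frac{1}{- (-2789 - 2010) + P{\left(L{\left(-10 \right)} \right)}} = \frac{1}{- (-2789 - 2010) + 2 \cdot 2 \left(94 + 2\right)} = \frac{1}{- (-2789 - 2010) + 2 \cdot 2 \cdot 96} = \frac{1}{\left(-1\right) \left(-4799\right) + 384} = \frac{1}{4799 + 384} = \frac{1}{5183}$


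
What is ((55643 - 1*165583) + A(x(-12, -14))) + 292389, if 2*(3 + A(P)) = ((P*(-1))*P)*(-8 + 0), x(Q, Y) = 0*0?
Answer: 182446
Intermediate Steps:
x(Q, Y) = 0
A(P) = -3 + 4*P² (A(P) = -3 + (((P*(-1))*P)*(-8 + 0))/2 = -3 + (((-P)*P)*(-8))/2 = -3 + (-P²*(-8))/2 = -3 + (8*P²)/2 = -3 + 4*P²)
((55643 - 1*165583) + A(x(-12, -14))) + 292389 = ((55643 - 1*165583) + (-3 + 4*0²)) + 292389 = ((55643 - 165583) + (-3 + 4*0)) + 292389 = (-109940 + (-3 + 0)) + 292389 = (-109940 - 3) + 292389 = -109943 + 292389 = 182446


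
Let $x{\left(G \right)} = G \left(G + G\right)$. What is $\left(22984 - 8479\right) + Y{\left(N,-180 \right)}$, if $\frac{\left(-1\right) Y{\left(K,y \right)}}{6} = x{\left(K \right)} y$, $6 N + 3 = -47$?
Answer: $164505$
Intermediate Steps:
$N = - \frac{25}{3}$ ($N = - \frac{1}{2} + \frac{1}{6} \left(-47\right) = - \frac{1}{2} - \frac{47}{6} = - \frac{25}{3} \approx -8.3333$)
$x{\left(G \right)} = 2 G^{2}$ ($x{\left(G \right)} = G 2 G = 2 G^{2}$)
$Y{\left(K,y \right)} = - 12 y K^{2}$ ($Y{\left(K,y \right)} = - 6 \cdot 2 K^{2} y = - 6 \cdot 2 y K^{2} = - 12 y K^{2}$)
$\left(22984 - 8479\right) + Y{\left(N,-180 \right)} = \left(22984 - 8479\right) - - 2160 \left(- \frac{25}{3}\right)^{2} = \left(22984 - 8479\right) - \left(-2160\right) \frac{625}{9} = 14505 + 150000 = 164505$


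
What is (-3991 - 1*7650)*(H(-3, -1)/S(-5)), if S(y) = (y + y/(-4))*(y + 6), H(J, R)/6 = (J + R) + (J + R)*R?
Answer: 0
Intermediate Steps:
H(J, R) = 6*J + 6*R + 6*R*(J + R) (H(J, R) = 6*((J + R) + (J + R)*R) = 6*((J + R) + R*(J + R)) = 6*(J + R + R*(J + R)) = 6*J + 6*R + 6*R*(J + R))
S(y) = 3*y*(6 + y)/4 (S(y) = (y + y*(-¼))*(6 + y) = (y - y/4)*(6 + y) = (3*y/4)*(6 + y) = 3*y*(6 + y)/4)
(-3991 - 1*7650)*(H(-3, -1)/S(-5)) = (-3991 - 1*7650)*((6*(-3) + 6*(-1) + 6*(-1)² + 6*(-3)*(-1))/(((¾)*(-5)*(6 - 5)))) = (-3991 - 7650)*((-18 - 6 + 6*1 + 18)/(((¾)*(-5)*1))) = -11641*(-18 - 6 + 6 + 18)/(-15/4) = -0*(-4)/15 = -11641*0 = 0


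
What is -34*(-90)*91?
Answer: 278460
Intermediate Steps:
-34*(-90)*91 = 3060*91 = 278460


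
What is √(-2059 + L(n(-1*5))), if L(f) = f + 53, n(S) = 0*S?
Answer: I*√2006 ≈ 44.788*I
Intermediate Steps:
n(S) = 0
L(f) = 53 + f
√(-2059 + L(n(-1*5))) = √(-2059 + (53 + 0)) = √(-2059 + 53) = √(-2006) = I*√2006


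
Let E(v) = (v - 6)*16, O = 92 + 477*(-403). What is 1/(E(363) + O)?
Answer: -1/186427 ≈ -5.3640e-6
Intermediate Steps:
O = -192139 (O = 92 - 192231 = -192139)
E(v) = -96 + 16*v (E(v) = (-6 + v)*16 = -96 + 16*v)
1/(E(363) + O) = 1/((-96 + 16*363) - 192139) = 1/((-96 + 5808) - 192139) = 1/(5712 - 192139) = 1/(-186427) = -1/186427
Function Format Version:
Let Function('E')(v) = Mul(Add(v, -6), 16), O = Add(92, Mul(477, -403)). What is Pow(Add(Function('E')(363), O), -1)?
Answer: Rational(-1, 186427) ≈ -5.3640e-6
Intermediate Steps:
O = -192139 (O = Add(92, -192231) = -192139)
Function('E')(v) = Add(-96, Mul(16, v)) (Function('E')(v) = Mul(Add(-6, v), 16) = Add(-96, Mul(16, v)))
Pow(Add(Function('E')(363), O), -1) = Pow(Add(Add(-96, Mul(16, 363)), -192139), -1) = Pow(Add(Add(-96, 5808), -192139), -1) = Pow(Add(5712, -192139), -1) = Pow(-186427, -1) = Rational(-1, 186427)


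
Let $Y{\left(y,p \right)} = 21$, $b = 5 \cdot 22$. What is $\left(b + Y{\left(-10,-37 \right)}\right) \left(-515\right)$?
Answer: $-67465$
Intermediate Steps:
$b = 110$
$\left(b + Y{\left(-10,-37 \right)}\right) \left(-515\right) = \left(110 + 21\right) \left(-515\right) = 131 \left(-515\right) = -67465$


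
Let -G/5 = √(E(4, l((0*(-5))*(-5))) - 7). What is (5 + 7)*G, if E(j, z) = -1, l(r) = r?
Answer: -120*I*√2 ≈ -169.71*I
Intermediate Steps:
G = -10*I*√2 (G = -5*√(-1 - 7) = -10*I*√2 ≈ -14.142*I)
(5 + 7)*G = (5 + 7)*(-10*I*√2) = 12*(-10*I*√2) = -120*I*√2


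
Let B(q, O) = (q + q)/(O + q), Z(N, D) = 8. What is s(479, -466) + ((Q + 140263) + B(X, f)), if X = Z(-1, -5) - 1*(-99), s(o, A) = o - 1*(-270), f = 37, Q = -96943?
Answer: 3173075/72 ≈ 44071.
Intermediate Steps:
s(o, A) = 270 + o (s(o, A) = o + 270 = 270 + o)
X = 107 (X = 8 - 1*(-99) = 8 + 99 = 107)
B(q, O) = 2*q/(O + q) (B(q, O) = (2*q)/(O + q) = 2*q/(O + q))
s(479, -466) + ((Q + 140263) + B(X, f)) = (270 + 479) + ((-96943 + 140263) + 2*107/(37 + 107)) = 749 + (43320 + 2*107/144) = 749 + (43320 + 2*107*(1/144)) = 749 + (43320 + 107/72) = 749 + 3119147/72 = 3173075/72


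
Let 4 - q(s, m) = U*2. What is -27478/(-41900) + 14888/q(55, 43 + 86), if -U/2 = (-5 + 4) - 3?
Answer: -77934683/62850 ≈ -1240.0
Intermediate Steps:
U = 8 (U = -2*((-5 + 4) - 3) = -2*(-1 - 3) = -2*(-4) = 8)
q(s, m) = -12 (q(s, m) = 4 - 8*2 = 4 - 1*16 = 4 - 16 = -12)
-27478/(-41900) + 14888/q(55, 43 + 86) = -27478/(-41900) + 14888/(-12) = -27478*(-1/41900) + 14888*(-1/12) = 13739/20950 - 3722/3 = -77934683/62850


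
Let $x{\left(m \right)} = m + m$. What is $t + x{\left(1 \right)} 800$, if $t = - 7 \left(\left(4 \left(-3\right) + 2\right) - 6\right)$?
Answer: $1712$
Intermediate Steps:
$x{\left(m \right)} = 2 m$
$t = 112$ ($t = - 7 \left(\left(-12 + 2\right) - 6\right) = - 7 \left(-10 - 6\right) = \left(-7\right) \left(-16\right) = 112$)
$t + x{\left(1 \right)} 800 = 112 + 2 \cdot 1 \cdot 800 = 112 + 2 \cdot 800 = 112 + 1600 = 1712$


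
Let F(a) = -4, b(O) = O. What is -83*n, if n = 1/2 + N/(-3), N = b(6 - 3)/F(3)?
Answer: -249/4 ≈ -62.250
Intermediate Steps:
N = -3/4 (N = (6 - 3)/(-4) = 3*(-1/4) = -3/4 ≈ -0.75000)
n = 3/4 (n = 1/2 - 3/4/(-3) = 1*(1/2) - 3/4*(-1/3) = 1/2 + 1/4 = 3/4 ≈ 0.75000)
-83*n = -83*3/4 = -249/4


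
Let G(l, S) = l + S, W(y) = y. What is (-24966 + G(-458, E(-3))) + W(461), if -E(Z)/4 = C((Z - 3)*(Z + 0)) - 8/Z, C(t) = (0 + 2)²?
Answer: -74969/3 ≈ -24990.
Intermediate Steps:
C(t) = 4 (C(t) = 2² = 4)
E(Z) = -16 + 32/Z (E(Z) = -4*(4 - 8/Z) = -16 + 32/Z)
G(l, S) = S + l
(-24966 + G(-458, E(-3))) + W(461) = (-24966 + ((-16 + 32/(-3)) - 458)) + 461 = (-24966 + ((-16 + 32*(-⅓)) - 458)) + 461 = (-24966 + ((-16 - 32/3) - 458)) + 461 = (-24966 + (-80/3 - 458)) + 461 = (-24966 - 1454/3) + 461 = -76352/3 + 461 = -74969/3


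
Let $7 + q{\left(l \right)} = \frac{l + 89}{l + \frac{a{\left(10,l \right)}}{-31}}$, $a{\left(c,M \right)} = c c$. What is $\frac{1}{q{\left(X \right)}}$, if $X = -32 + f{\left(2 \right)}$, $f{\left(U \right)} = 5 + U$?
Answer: $- \frac{875}{8109} \approx -0.1079$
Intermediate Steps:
$a{\left(c,M \right)} = c^{2}$
$X = -25$ ($X = -32 + \left(5 + 2\right) = -32 + 7 = -25$)
$q{\left(l \right)} = -7 + \frac{89 + l}{- \frac{100}{31} + l}$ ($q{\left(l \right)} = -7 + \frac{l + 89}{l + \frac{10^{2}}{-31}} = -7 + \frac{89 + l}{l + 100 \left(- \frac{1}{31}\right)} = -7 + \frac{89 + l}{l - \frac{100}{31}} = -7 + \frac{89 + l}{- \frac{100}{31} + l}$)
$\frac{1}{q{\left(X \right)}} = \frac{1}{3 \frac{1}{-100 + 31 \left(-25\right)} \left(1153 - -1550\right)} = \frac{1}{3 \frac{1}{-100 - 775} \left(1153 + 1550\right)} = \frac{1}{3 \frac{1}{-875} \cdot 2703} = \frac{1}{3 \left(- \frac{1}{875}\right) 2703} = \frac{1}{- \frac{8109}{875}} = - \frac{875}{8109}$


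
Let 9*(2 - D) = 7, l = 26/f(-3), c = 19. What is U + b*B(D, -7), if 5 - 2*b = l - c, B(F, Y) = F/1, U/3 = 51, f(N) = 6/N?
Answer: 3161/18 ≈ 175.61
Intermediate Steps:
l = -13 (l = 26/((6/(-3))) = 26/((6*(-1/3))) = 26/(-2) = 26*(-1/2) = -13)
D = 11/9 (D = 2 - 1/9*7 = 2 - 7/9 = 11/9 ≈ 1.2222)
U = 153 (U = 3*51 = 153)
B(F, Y) = F (B(F, Y) = F*1 = F)
b = 37/2 (b = 5/2 - (-13 - 1*19)/2 = 5/2 - (-13 - 19)/2 = 5/2 - 1/2*(-32) = 5/2 + 16 = 37/2 ≈ 18.500)
U + b*B(D, -7) = 153 + (37/2)*(11/9) = 153 + 407/18 = 3161/18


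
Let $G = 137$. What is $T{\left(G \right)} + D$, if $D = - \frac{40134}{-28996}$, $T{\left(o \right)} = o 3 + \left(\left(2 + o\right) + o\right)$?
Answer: $\frac{9980193}{14498} \approx 688.38$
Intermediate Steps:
$T{\left(o \right)} = 2 + 5 o$ ($T{\left(o \right)} = 3 o + \left(2 + 2 o\right) = 2 + 5 o$)
$D = \frac{20067}{14498}$ ($D = \left(-40134\right) \left(- \frac{1}{28996}\right) = \frac{20067}{14498} \approx 1.3841$)
$T{\left(G \right)} + D = \left(2 + 5 \cdot 137\right) + \frac{20067}{14498} = \left(2 + 685\right) + \frac{20067}{14498} = 687 + \frac{20067}{14498} = \frac{9980193}{14498}$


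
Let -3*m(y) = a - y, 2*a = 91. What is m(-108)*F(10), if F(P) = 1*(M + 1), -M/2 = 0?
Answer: -307/6 ≈ -51.167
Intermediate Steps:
M = 0 (M = -2*0 = 0)
a = 91/2 (a = (½)*91 = 91/2 ≈ 45.500)
F(P) = 1 (F(P) = 1*(0 + 1) = 1*1 = 1)
m(y) = -91/6 + y/3 (m(y) = -(91/2 - y)/3 = -91/6 + y/3)
m(-108)*F(10) = (-91/6 + (⅓)*(-108))*1 = (-91/6 - 36)*1 = -307/6*1 = -307/6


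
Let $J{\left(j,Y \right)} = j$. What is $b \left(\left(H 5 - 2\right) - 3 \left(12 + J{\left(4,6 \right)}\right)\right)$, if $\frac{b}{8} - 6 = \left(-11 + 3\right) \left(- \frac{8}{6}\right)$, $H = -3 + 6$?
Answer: $- \frac{14000}{3} \approx -4666.7$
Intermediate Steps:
$H = 3$
$b = \frac{400}{3}$ ($b = 48 + 8 \left(-11 + 3\right) \left(- \frac{8}{6}\right) = 48 + 8 \left(- 8 \left(\left(-8\right) \frac{1}{6}\right)\right) = 48 + 8 \left(\left(-8\right) \left(- \frac{4}{3}\right)\right) = 48 + 8 \cdot \frac{32}{3} = 48 + \frac{256}{3} = \frac{400}{3} \approx 133.33$)
$b \left(\left(H 5 - 2\right) - 3 \left(12 + J{\left(4,6 \right)}\right)\right) = \frac{400 \left(\left(3 \cdot 5 - 2\right) - 3 \left(12 + 4\right)\right)}{3} = \frac{400 \left(\left(15 - 2\right) - 48\right)}{3} = \frac{400 \left(13 - 48\right)}{3} = \frac{400}{3} \left(-35\right) = - \frac{14000}{3}$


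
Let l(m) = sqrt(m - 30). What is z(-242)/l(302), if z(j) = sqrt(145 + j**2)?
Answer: sqrt(998053)/68 ≈ 14.692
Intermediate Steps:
l(m) = sqrt(-30 + m)
z(-242)/l(302) = sqrt(145 + (-242)**2)/(sqrt(-30 + 302)) = sqrt(145 + 58564)/(sqrt(272)) = sqrt(58709)/((4*sqrt(17))) = sqrt(58709)*(sqrt(17)/68) = sqrt(998053)/68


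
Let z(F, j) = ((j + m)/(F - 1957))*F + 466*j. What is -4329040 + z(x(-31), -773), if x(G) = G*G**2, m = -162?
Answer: -148902417569/31748 ≈ -4.6901e+6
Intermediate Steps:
x(G) = G**3
z(F, j) = 466*j + F*(-162 + j)/(-1957 + F) (z(F, j) = ((j - 162)/(F - 1957))*F + 466*j = ((-162 + j)/(-1957 + F))*F + 466*j = F*(-162 + j)/(-1957 + F) + 466*j = 466*j + F*(-162 + j)/(-1957 + F))
-4329040 + z(x(-31), -773) = -4329040 + (-911962*(-773) - 162*(-31)**3 + 467*(-31)**3*(-773))/(-1957 + (-31)**3) = -4329040 + (704946626 - 162*(-29791) + 467*(-29791)*(-773))/(-1957 - 29791) = -4329040 + (704946626 + 4826142 + 10754282881)/(-31748) = -4329040 - 1/31748*11464055649 = -4329040 - 11464055649/31748 = -148902417569/31748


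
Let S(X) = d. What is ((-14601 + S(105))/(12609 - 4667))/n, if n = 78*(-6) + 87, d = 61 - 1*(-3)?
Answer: 14537/3025902 ≈ 0.0048042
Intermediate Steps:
d = 64 (d = 61 + 3 = 64)
S(X) = 64
n = -381 (n = -468 + 87 = -381)
((-14601 + S(105))/(12609 - 4667))/n = ((-14601 + 64)/(12609 - 4667))/(-381) = -14537/7942*(-1/381) = 14537/3025902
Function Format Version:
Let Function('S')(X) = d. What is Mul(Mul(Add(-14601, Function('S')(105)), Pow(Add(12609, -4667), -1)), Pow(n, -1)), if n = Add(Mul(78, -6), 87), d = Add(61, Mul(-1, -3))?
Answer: Rational(14537, 3025902) ≈ 0.0048042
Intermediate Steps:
d = 64 (d = Add(61, 3) = 64)
Function('S')(X) = 64
n = -381 (n = Add(-468, 87) = -381)
Mul(Mul(Add(-14601, Function('S')(105)), Pow(Add(12609, -4667), -1)), Pow(n, -1)) = Mul(Mul(Add(-14601, 64), Pow(Add(12609, -4667), -1)), Pow(-381, -1)) = Mul(Mul(-14537, Pow(7942, -1)), Rational(-1, 381)) = Mul(Mul(-14537, Rational(1, 7942)), Rational(-1, 381)) = Mul(Rational(-14537, 7942), Rational(-1, 381)) = Rational(14537, 3025902)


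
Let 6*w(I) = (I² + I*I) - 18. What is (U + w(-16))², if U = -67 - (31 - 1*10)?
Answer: 289/9 ≈ 32.111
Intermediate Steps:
w(I) = -3 + I²/3 (w(I) = ((I² + I*I) - 18)/6 = ((I² + I²) - 18)/6 = (2*I² - 18)/6 = (-18 + 2*I²)/6 = -3 + I²/3)
U = -88 (U = -67 - (31 - 10) = -67 - 1*21 = -67 - 21 = -88)
(U + w(-16))² = (-88 + (-3 + (⅓)*(-16)²))² = (-88 + (-3 + (⅓)*256))² = (-88 + (-3 + 256/3))² = (-88 + 247/3)² = (-17/3)² = 289/9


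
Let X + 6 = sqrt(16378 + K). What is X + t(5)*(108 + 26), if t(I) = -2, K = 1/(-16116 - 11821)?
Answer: -274 + sqrt(12782635392345)/27937 ≈ -146.02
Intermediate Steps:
K = -1/27937 (K = 1/(-27937) = -1/27937 ≈ -3.5795e-5)
X = -6 + sqrt(12782635392345)/27937 (X = -6 + sqrt(16378 - 1/27937) = -6 + sqrt(457552185/27937) = -6 + sqrt(12782635392345)/27937 ≈ 121.98)
X + t(5)*(108 + 26) = (-6 + sqrt(12782635392345)/27937) - 2*(108 + 26) = (-6 + sqrt(12782635392345)/27937) - 2*134 = (-6 + sqrt(12782635392345)/27937) - 268 = -274 + sqrt(12782635392345)/27937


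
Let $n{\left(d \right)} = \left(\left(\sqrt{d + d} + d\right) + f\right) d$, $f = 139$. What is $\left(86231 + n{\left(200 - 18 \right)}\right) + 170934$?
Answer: $315587 + 364 \sqrt{91} \approx 3.1906 \cdot 10^{5}$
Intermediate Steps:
$n{\left(d \right)} = d \left(139 + d + \sqrt{2} \sqrt{d}\right)$ ($n{\left(d \right)} = \left(\left(\sqrt{d + d} + d\right) + 139\right) d = \left(\left(\sqrt{2 d} + d\right) + 139\right) d = \left(\left(\sqrt{2} \sqrt{d} + d\right) + 139\right) d = \left(\left(d + \sqrt{2} \sqrt{d}\right) + 139\right) d = \left(139 + d + \sqrt{2} \sqrt{d}\right) d = d \left(139 + d + \sqrt{2} \sqrt{d}\right)$)
$\left(86231 + n{\left(200 - 18 \right)}\right) + 170934 = \left(86231 + \left(\left(200 - 18\right)^{2} + 139 \left(200 - 18\right) + \sqrt{2} \left(200 - 18\right)^{\frac{3}{2}}\right)\right) + 170934 = \left(86231 + \left(182^{2} + 139 \cdot 182 + \sqrt{2} \cdot 182^{\frac{3}{2}}\right)\right) + 170934 = \left(86231 + \left(33124 + 25298 + \sqrt{2} \cdot 182 \sqrt{182}\right)\right) + 170934 = \left(86231 + \left(33124 + 25298 + 364 \sqrt{91}\right)\right) + 170934 = \left(86231 + \left(58422 + 364 \sqrt{91}\right)\right) + 170934 = \left(144653 + 364 \sqrt{91}\right) + 170934 = 315587 + 364 \sqrt{91}$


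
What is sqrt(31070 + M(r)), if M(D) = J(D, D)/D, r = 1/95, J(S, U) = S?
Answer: sqrt(31071) ≈ 176.27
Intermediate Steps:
r = 1/95 ≈ 0.010526
M(D) = 1 (M(D) = D/D = 1)
sqrt(31070 + M(r)) = sqrt(31070 + 1) = sqrt(31071)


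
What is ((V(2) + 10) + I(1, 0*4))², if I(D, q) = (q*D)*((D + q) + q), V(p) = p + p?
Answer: 196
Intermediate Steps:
V(p) = 2*p
I(D, q) = D*q*(D + 2*q) (I(D, q) = (D*q)*(D + 2*q) = D*q*(D + 2*q))
((V(2) + 10) + I(1, 0*4))² = ((2*2 + 10) + 1*(0*4)*(1 + 2*(0*4)))² = ((4 + 10) + 1*0*(1 + 2*0))² = (14 + 1*0*(1 + 0))² = (14 + 1*0*1)² = (14 + 0)² = 14² = 196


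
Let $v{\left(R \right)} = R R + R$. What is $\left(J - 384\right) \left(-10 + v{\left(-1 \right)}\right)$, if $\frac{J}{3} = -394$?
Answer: $15660$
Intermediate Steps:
$J = -1182$ ($J = 3 \left(-394\right) = -1182$)
$v{\left(R \right)} = R + R^{2}$ ($v{\left(R \right)} = R^{2} + R = R + R^{2}$)
$\left(J - 384\right) \left(-10 + v{\left(-1 \right)}\right) = \left(-1182 - 384\right) \left(-10 - \left(1 - 1\right)\right) = \left(-1182 - 384\right) \left(-10 - 0\right) = - 1566 \left(-10 + 0\right) = \left(-1566\right) \left(-10\right) = 15660$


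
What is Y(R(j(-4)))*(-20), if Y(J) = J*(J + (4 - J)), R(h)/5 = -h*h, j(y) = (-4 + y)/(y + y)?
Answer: 400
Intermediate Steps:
j(y) = (-4 + y)/(2*y) (j(y) = (-4 + y)/((2*y)) = (-4 + y)*(1/(2*y)) = (-4 + y)/(2*y))
R(h) = -5*h² (R(h) = 5*(-h*h) = 5*(-h²) = -5*h²)
Y(J) = 4*J (Y(J) = J*4 = 4*J)
Y(R(j(-4)))*(-20) = (4*(-5*(-4 - 4)²/64))*(-20) = (4*(-5*1²))*(-20) = (4*(-5*1))*(-20) = (4*(-5))*(-20) = -20*(-20) = 400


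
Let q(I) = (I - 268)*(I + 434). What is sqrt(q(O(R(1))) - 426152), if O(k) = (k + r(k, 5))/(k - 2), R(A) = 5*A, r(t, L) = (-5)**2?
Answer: 4*I*sqrt(33794) ≈ 735.33*I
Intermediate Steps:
r(t, L) = 25
O(k) = (25 + k)/(-2 + k) (O(k) = (k + 25)/(k - 2) = (25 + k)/(-2 + k))
q(I) = (-268 + I)*(434 + I)
sqrt(q(O(R(1))) - 426152) = sqrt((-116312 + ((25 + 5*1)/(-2 + 5*1))**2 + 166*((25 + 5*1)/(-2 + 5*1))) - 426152) = sqrt((-116312 + ((25 + 5)/(-2 + 5))**2 + 166*((25 + 5)/(-2 + 5))) - 426152) = sqrt((-116312 + (30/3)**2 + 166*(30/3)) - 426152) = sqrt((-116312 + ((1/3)*30)**2 + 166*((1/3)*30)) - 426152) = sqrt((-116312 + 10**2 + 166*10) - 426152) = sqrt((-116312 + 100 + 1660) - 426152) = sqrt(-114552 - 426152) = sqrt(-540704) = 4*I*sqrt(33794)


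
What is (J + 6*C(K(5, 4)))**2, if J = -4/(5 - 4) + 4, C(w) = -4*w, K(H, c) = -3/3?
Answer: 576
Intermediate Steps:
K(H, c) = -1 (K(H, c) = -3*1/3 = -1)
J = 0 (J = -4/1 + 4 = 1*(-4) + 4 = -4 + 4 = 0)
(J + 6*C(K(5, 4)))**2 = (0 + 6*(-4*(-1)))**2 = (0 + 6*4)**2 = (0 + 24)**2 = 24**2 = 576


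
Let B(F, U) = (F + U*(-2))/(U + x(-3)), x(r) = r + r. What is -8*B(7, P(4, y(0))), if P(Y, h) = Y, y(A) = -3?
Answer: -4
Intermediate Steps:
x(r) = 2*r
B(F, U) = (F - 2*U)/(-6 + U) (B(F, U) = (F + U*(-2))/(U + 2*(-3)) = (F - 2*U)/(U - 6) = (F - 2*U)/(-6 + U))
-8*B(7, P(4, y(0))) = -8*(7 - 2*4)/(-6 + 4) = -8*(7 - 8)/(-2) = -(-4)*(-1) = -8*1/2 = -4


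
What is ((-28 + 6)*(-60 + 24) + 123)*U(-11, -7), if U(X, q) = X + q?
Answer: -16470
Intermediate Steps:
((-28 + 6)*(-60 + 24) + 123)*U(-11, -7) = ((-28 + 6)*(-60 + 24) + 123)*(-11 - 7) = (-22*(-36) + 123)*(-18) = (792 + 123)*(-18) = 915*(-18) = -16470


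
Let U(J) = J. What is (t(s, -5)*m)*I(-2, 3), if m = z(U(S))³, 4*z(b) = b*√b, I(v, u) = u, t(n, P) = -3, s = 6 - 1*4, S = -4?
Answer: -72*I ≈ -72.0*I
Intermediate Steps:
s = 2 (s = 6 - 4 = 2)
z(b) = b^(3/2)/4 (z(b) = (b*√b)/4 = b^(3/2)/4)
m = 8*I (m = ((-4)^(3/2)/4)³ = ((-8*I)/4)³ = (-2*I)³ = 8*I ≈ 8.0*I)
(t(s, -5)*m)*I(-2, 3) = -24*I*3 = -72*I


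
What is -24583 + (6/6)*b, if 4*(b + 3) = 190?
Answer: -49077/2 ≈ -24539.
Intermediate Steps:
b = 89/2 (b = -3 + (¼)*190 = -3 + 95/2 = 89/2 ≈ 44.500)
-24583 + (6/6)*b = -24583 + (6/6)*(89/2) = -24583 + (6*(⅙))*(89/2) = -24583 + 1*(89/2) = -24583 + 89/2 = -49077/2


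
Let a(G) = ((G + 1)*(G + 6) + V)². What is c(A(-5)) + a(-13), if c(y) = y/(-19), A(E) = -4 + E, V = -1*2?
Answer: 127765/19 ≈ 6724.5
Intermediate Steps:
V = -2
c(y) = -y/19 (c(y) = y*(-1/19) = -y/19)
a(G) = (-2 + (1 + G)*(6 + G))² (a(G) = ((G + 1)*(G + 6) - 2)² = ((1 + G)*(6 + G) - 2)² = (-2 + (1 + G)*(6 + G))²)
c(A(-5)) + a(-13) = -(-4 - 5)/19 + (4 + (-13)² + 7*(-13))² = -1/19*(-9) + (4 + 169 - 91)² = 9/19 + 82² = 9/19 + 6724 = 127765/19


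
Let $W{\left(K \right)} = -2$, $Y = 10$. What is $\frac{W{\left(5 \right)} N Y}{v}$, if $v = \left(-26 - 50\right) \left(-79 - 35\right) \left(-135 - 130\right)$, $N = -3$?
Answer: $- \frac{1}{38266} \approx -2.6133 \cdot 10^{-5}$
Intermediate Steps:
$v = -2295960$ ($v = \left(-76\right) \left(-114\right) \left(-265\right) = 8664 \left(-265\right) = -2295960$)
$\frac{W{\left(5 \right)} N Y}{v} = \frac{\left(-2\right) \left(-3\right) 10}{-2295960} = 6 \cdot 10 \left(- \frac{1}{2295960}\right) = 60 \left(- \frac{1}{2295960}\right) = - \frac{1}{38266}$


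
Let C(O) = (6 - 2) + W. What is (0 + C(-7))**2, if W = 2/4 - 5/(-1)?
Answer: 361/4 ≈ 90.250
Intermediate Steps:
W = 11/2 (W = 2*(1/4) - 5*(-1) = 1/2 + 5 = 11/2 ≈ 5.5000)
C(O) = 19/2 (C(O) = (6 - 2) + 11/2 = 4 + 11/2 = 19/2)
(0 + C(-7))**2 = (0 + 19/2)**2 = (19/2)**2 = 361/4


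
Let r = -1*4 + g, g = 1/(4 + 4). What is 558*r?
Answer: -8649/4 ≈ -2162.3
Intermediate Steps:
g = ⅛ (g = 1/8 = ⅛ ≈ 0.12500)
r = -31/8 (r = -1*4 + ⅛ = -4 + ⅛ = -31/8 ≈ -3.8750)
558*r = 558*(-31/8) = -8649/4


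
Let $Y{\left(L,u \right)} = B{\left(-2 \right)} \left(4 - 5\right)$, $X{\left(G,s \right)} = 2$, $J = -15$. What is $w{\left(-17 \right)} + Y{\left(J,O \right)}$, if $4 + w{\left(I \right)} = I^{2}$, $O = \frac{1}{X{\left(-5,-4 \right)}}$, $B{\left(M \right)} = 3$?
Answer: $282$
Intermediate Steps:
$O = \frac{1}{2} \approx 0.5$
$w{\left(I \right)} = -4 + I^{2}$
$Y{\left(L,u \right)} = -3$ ($Y{\left(L,u \right)} = 3 \left(4 - 5\right) = 3 \left(-1\right) = -3$)
$w{\left(-17 \right)} + Y{\left(J,O \right)} = \left(-4 + \left(-17\right)^{2}\right) - 3 = \left(-4 + 289\right) - 3 = 285 - 3 = 282$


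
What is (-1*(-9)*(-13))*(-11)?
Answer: 1287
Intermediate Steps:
(-1*(-9)*(-13))*(-11) = (9*(-13))*(-11) = -117*(-11) = 1287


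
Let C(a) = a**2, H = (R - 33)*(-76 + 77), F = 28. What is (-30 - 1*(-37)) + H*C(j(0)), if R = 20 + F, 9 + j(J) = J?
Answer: 1222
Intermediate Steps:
j(J) = -9 + J
R = 48 (R = 20 + 28 = 48)
H = 15 (H = (48 - 33)*(-76 + 77) = 15*1 = 15)
(-30 - 1*(-37)) + H*C(j(0)) = (-30 - 1*(-37)) + 15*(-9 + 0)**2 = (-30 + 37) + 15*(-9)**2 = 7 + 15*81 = 7 + 1215 = 1222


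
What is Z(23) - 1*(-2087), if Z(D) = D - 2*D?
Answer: 2064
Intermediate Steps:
Z(D) = -D
Z(23) - 1*(-2087) = -1*23 - 1*(-2087) = -23 + 2087 = 2064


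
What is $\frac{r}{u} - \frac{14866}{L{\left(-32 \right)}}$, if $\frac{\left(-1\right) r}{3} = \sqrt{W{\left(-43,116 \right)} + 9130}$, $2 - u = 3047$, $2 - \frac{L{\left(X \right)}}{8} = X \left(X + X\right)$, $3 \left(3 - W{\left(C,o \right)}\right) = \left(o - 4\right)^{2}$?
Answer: $\frac{7433}{8184} + \frac{\sqrt{44565}}{3045} \approx 0.97756$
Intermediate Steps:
$W{\left(C,o \right)} = 3 - \frac{\left(-4 + o\right)^{2}}{3}$ ($W{\left(C,o \right)} = 3 - \frac{\left(o - 4\right)^{2}}{3} = 3 - \frac{\left(-4 + o\right)^{2}}{3}$)
$L{\left(X \right)} = 16 - 16 X^{2}$ ($L{\left(X \right)} = 16 - 8 X \left(X + X\right) = 16 - 8 X 2 X = 16 - 8 \cdot 2 X^{2} = 16 - 16 X^{2}$)
$u = -3045$ ($u = 2 - 3047 = -3045$)
$r = - \sqrt{44565}$ ($r = - 3 \sqrt{\left(3 - \frac{\left(-4 + 116\right)^{2}}{3}\right) + 9130} = - 3 \sqrt{\left(3 - \frac{112^{2}}{3}\right) + 9130} = - 3 \sqrt{\left(3 - \frac{12544}{3}\right) + 9130} = - 3 \sqrt{- \frac{12535}{3} + 9130} = - 3 \sqrt{\frac{14855}{3}} = - 3 \frac{\sqrt{44565}}{3} = - \sqrt{44565} \approx -211.1$)
$\frac{r}{u} - \frac{14866}{L{\left(-32 \right)}} = \frac{\left(-1\right) \sqrt{44565}}{-3045} - \frac{14866}{16 - 16 \left(-32\right)^{2}} = - \sqrt{44565} \left(- \frac{1}{3045}\right) - \frac{14866}{16 - 16384} = \frac{\sqrt{44565}}{3045} - \frac{14866}{16 - 16384} = \frac{\sqrt{44565}}{3045} - \frac{14866}{-16368} = \frac{\sqrt{44565}}{3045} - - \frac{7433}{8184} = \frac{\sqrt{44565}}{3045} + \frac{7433}{8184} = \frac{7433}{8184} + \frac{\sqrt{44565}}{3045}$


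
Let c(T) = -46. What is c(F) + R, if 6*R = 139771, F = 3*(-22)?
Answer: 139495/6 ≈ 23249.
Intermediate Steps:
F = -66
R = 139771/6 (R = (⅙)*139771 = 139771/6 ≈ 23295.)
c(F) + R = -46 + 139771/6 = 139495/6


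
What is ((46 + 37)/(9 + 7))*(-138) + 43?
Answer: -5383/8 ≈ -672.88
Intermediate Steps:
((46 + 37)/(9 + 7))*(-138) + 43 = (83/16)*(-138) + 43 = -5727/8 + 43 = -5383/8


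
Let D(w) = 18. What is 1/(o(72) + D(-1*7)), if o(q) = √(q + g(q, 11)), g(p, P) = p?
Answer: 1/30 ≈ 0.033333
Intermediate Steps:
o(q) = √2*√q (o(q) = √(q + q) = √(2*q) = √2*√q)
1/(o(72) + D(-1*7)) = 1/(√2*√72 + 18) = 1/(√2*(6*√2) + 18) = 1/(12 + 18) = 1/30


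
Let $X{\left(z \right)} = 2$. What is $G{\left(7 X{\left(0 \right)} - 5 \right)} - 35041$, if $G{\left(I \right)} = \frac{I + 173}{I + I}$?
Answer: $- \frac{315278}{9} \approx -35031.0$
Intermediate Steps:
$G{\left(I \right)} = \frac{173 + I}{2 I}$
$G{\left(7 X{\left(0 \right)} - 5 \right)} - 35041 = \frac{173 + \left(7 \cdot 2 - 5\right)}{2 \left(7 \cdot 2 - 5\right)} - 35041 = \frac{173 + \left(14 - 5\right)}{2 \left(14 - 5\right)} - 35041 = \frac{173 + 9}{2 \cdot 9} - 35041 = \frac{1}{2} \cdot \frac{1}{9} \cdot 182 - 35041 = \frac{91}{9} - 35041 = - \frac{315278}{9}$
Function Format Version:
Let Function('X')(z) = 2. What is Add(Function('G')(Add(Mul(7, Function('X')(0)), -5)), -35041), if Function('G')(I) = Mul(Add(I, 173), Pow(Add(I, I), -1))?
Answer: Rational(-315278, 9) ≈ -35031.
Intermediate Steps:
Function('G')(I) = Mul(Rational(1, 2), Pow(I, -1), Add(173, I)) (Function('G')(I) = Mul(Add(173, I), Pow(Mul(2, I), -1)) = Mul(Add(173, I), Mul(Rational(1, 2), Pow(I, -1))) = Mul(Rational(1, 2), Pow(I, -1), Add(173, I)))
Add(Function('G')(Add(Mul(7, Function('X')(0)), -5)), -35041) = Add(Mul(Rational(1, 2), Pow(Add(Mul(7, 2), -5), -1), Add(173, Add(Mul(7, 2), -5))), -35041) = Add(Mul(Rational(1, 2), Pow(Add(14, -5), -1), Add(173, Add(14, -5))), -35041) = Add(Mul(Rational(1, 2), Pow(9, -1), Add(173, 9)), -35041) = Add(Mul(Rational(1, 2), Rational(1, 9), 182), -35041) = Add(Rational(91, 9), -35041) = Rational(-315278, 9)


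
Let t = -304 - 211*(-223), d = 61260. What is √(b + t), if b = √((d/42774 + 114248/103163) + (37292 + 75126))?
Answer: √(25285845548716469334021 + 1470898054*√15201653519759734550179)/735449027 ≈ 216.99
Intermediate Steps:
t = 46749 (t = -304 + 47053 = 46749)
b = 2*√15201653519759734550179/735449027 (b = √((61260/42774 + 114248/103163) + (37292 + 75126)) = √((61260*(1/42774) + 114248*(1/103163)) + 112418) = √((10210/7129 + 114248/103163) + 112418) = √(1867768222/735449027 + 112418) = √(82679576485508/735449027) = 2*√15201653519759734550179/735449027 ≈ 335.29)
√(b + t) = √(2*√15201653519759734550179/735449027 + 46749) = √(46749 + 2*√15201653519759734550179/735449027)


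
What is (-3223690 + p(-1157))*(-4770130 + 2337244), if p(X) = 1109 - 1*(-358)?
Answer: 7839301225578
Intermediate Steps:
p(X) = 1467 (p(X) = 1109 + 358 = 1467)
(-3223690 + p(-1157))*(-4770130 + 2337244) = (-3223690 + 1467)*(-4770130 + 2337244) = -3222223*(-2432886) = 7839301225578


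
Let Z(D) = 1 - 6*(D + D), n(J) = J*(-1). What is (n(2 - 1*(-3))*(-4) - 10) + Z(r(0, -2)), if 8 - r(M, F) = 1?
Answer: -73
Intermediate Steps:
r(M, F) = 7 (r(M, F) = 8 - 1*1 = 8 - 1 = 7)
n(J) = -J
Z(D) = 1 - 12*D
(n(2 - 1*(-3))*(-4) - 10) + Z(r(0, -2)) = (-(2 - 1*(-3))*(-4) - 10) + (1 - 12*7) = (-(2 + 3)*(-4) - 10) + (1 - 84) = (-1*5*(-4) - 10) - 83 = (-5*(-4) - 10) - 83 = (20 - 10) - 83 = 10 - 83 = -73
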